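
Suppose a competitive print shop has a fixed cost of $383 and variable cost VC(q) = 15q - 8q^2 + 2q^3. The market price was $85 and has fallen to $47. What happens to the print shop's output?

MC = 15 - 16q + 6q^2; the shutdown threshold is min AVC = $7 (at q = 2).
With P = $85 above the shutdown price, P = MC gives q = 5.
At P = $47 ≥ min AVC, set P = MC: q = 4. The firm stays open but cuts output.

Output falls from 5 to 4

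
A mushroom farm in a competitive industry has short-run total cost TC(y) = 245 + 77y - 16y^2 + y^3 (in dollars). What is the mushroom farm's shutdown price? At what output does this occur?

$13 per unit, at y = 8

The shutdown price is the minimum of AVC. VC = 77y - 16y^2 + y^3, so AVC = 77 - 16y + y^2.
dAVC/dy = -16 + 2y = 0 gives y = 8. min AVC = 77 - 16·8 + 8^2 = 13.
The firm shuts down for any P below $13.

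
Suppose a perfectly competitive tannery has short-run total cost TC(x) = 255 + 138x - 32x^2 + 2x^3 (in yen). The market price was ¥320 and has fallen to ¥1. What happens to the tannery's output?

Output falls from 13 to 0 (the firm shuts down)

AVC = 138 - 32x + 2x^2, minimized at x = 8 where min AVC = ¥10. MC = 138 - 64x + 6x^2.
With P = ¥320 above the shutdown price, P = MC gives x = 13.
At P = ¥1 < min AVC = ¥10, price no longer covers variable cost at any output, so the firm shuts down: x = 0.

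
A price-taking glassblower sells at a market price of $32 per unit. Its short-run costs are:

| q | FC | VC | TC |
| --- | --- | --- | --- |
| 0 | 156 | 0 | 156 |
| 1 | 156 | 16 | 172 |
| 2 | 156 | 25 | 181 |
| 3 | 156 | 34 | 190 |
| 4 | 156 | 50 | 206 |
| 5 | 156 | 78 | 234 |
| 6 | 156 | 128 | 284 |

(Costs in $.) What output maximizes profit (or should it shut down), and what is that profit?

q = 5; profit = -$74

Tabulate TR − TC: q=0: -156; q=1: -140; q=2: -117; q=3: -94; q=4: -78; q=5: -74; q=6: -92.
Profit is maximized at q = 5. AVC there is 78/5 = $15.60 ≤ P, so producing beats shutting down (which would give -$156).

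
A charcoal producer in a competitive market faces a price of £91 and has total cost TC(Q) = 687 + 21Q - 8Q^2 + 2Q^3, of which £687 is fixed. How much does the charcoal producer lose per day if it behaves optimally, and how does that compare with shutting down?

AVC = 21 - 8Q + 2Q^2 has its minimum £13 at Q = 2; price £91 clears that bar, so the firm operates.
With MC = 21 - 16Q + 6Q^2, P = MC on the upward-sloping part at Q* = 5.
TR = 91·5 = 455. TC = 687 + 155 = 842. Profit = 455 − 842 = -£387.
By producing, the firm covers all variable cost plus £300 of fixed cost; shutting down would lose the full £687.

Profit = -£387 at Q = 5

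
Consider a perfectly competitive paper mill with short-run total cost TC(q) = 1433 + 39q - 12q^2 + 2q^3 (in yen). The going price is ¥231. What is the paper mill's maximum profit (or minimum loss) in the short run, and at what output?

Profit = -¥153 at q = 8

AVC = 39 - 12q + 2q^2 has its minimum ¥21 at q = 3; price ¥231 clears that bar, so the firm operates.
With MC = 39 - 24q + 6q^2, P = MC on the upward-sloping part at q* = 8.
TR = 231·8 = 1848. TC = 1433 + 568 = 2001. Profit = 1848 − 2001 = -¥153.
By producing, the firm covers all variable cost plus ¥1280 of fixed cost; shutting down would lose the full ¥1433.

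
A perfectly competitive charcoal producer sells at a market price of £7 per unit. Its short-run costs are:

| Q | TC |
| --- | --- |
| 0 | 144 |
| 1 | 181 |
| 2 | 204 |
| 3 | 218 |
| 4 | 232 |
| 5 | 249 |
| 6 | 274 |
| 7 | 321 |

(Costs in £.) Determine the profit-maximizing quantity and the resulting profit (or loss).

Profit at each row (π = 7Q − TC): Q=0: -144; Q=1: -174; Q=2: -190; Q=3: -197; Q=4: -204; Q=5: -214; Q=6: -232; Q=7: -272.
Profit is highest at Q = 0. Equivalently, the lowest AVC in the table is 105/5 ≈ £21 at Q = 5, and P = £7 falls below it — price never covers variable cost, so the firm shuts down and loses only its fixed cost.

Q = 0 (shut down); profit = -£144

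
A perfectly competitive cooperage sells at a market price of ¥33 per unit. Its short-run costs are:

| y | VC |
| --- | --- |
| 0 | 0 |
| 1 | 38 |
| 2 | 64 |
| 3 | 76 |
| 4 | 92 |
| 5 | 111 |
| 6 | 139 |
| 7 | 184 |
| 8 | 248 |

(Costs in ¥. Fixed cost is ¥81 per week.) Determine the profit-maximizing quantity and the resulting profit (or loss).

y = 6; profit = -¥22

Profit at each row (π = 33y − TC): y=0: -81; y=1: -86; y=2: -79; y=3: -58; y=4: -41; y=5: -27; y=6: -22; y=7: -34; y=8: -65.
Profit is maximized at y = 6. AVC there is 139/6 = ¥23.17 ≤ P, so producing beats shutting down (which would give -¥81).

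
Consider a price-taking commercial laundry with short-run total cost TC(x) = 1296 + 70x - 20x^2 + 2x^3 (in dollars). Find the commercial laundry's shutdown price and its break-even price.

Shutdown price = min AVC. AVC = 70 - 20x + 2x^2, with vertex at x = 5 and minimum $20.
ATC = 1296/x + 70 - 20x + 2x^2. Setting dATC/dx = −1296/x^2 − 20 + 4x = 0 gives x = 9 (since 4·9^3 − 20·9^2 = 1296).
min ATC = 1296/9 + 70 − 20·9 + 2·9^2 = $196. That is the break-even price.
For $20 ≤ P < $196 the firm produces at a loss; below $20 it shuts down.

Shutdown price = $20; break-even price = $196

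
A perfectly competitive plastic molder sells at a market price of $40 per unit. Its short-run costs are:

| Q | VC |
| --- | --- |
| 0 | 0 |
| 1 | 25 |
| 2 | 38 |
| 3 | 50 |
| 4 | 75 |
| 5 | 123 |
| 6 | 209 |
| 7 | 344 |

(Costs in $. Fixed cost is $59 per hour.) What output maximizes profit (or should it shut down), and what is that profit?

Profit at each row (π = 40Q − TC): Q=0: -59; Q=1: -44; Q=2: -17; Q=3: 11; Q=4: 26; Q=5: 18; Q=6: -28; Q=7: -123.
Profit is maximized at Q = 4. AVC there is 75/4 = $18.75 ≤ P, so producing beats shutting down (which would give -$59).

Q = 4; profit = $26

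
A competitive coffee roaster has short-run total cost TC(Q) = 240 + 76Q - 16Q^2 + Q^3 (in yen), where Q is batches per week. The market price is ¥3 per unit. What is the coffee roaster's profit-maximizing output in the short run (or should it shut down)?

Shut down

Variable cost is VC = 76Q - 16Q^2 + Q^3, so AVC = VC/Q = 76 - 16Q + Q^2 and MC = dTC/dQ = 76 - 32Q + 3Q^2.
AVC is minimized where dAVC/dQ = -16 + 2Q = 0, at Q = 8; min AVC = 76 - 16·8 + 8^2 = ¥12.
P = ¥3 lies below min AVC = ¥12; no output level covers variable cost.
Best response: produce nothing and absorb the ¥240 fixed cost.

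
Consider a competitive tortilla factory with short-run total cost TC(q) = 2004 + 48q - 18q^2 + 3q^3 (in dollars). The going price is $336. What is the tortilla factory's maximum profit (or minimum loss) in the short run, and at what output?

Profit = -$84 at q = 8

AVC = 48 - 18q + 3q^2 has its minimum $21 at q = 3; price $336 clears that bar, so the firm operates.
With MC = 48 - 36q + 9q^2, P = MC on the upward-sloping part at q* = 8.
TR = 336·8 = 2688. TC = 2004 + 768 = 2772. Profit = 2688 − 2772 = -$84.
That loss of $84 beats the $2004 the firm would lose by shutting down; producing recovers $1920 of fixed cost.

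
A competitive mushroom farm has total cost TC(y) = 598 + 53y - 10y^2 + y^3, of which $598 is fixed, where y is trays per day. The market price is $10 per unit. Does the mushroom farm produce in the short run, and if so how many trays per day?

Shut down

From TC, MC = TC'(y) = 53 - 20y + 3y^2 and AVC = VC/y = 53 - 10y + y^2.
AVC hits its minimum where MC = AVC, at y = 5, giving min AVC = 53 - 10·5 + 5^2 = $28.
P = $10 lies below min AVC = $28; no output level covers variable cost.
Shutting down limits the loss to fixed cost, $598.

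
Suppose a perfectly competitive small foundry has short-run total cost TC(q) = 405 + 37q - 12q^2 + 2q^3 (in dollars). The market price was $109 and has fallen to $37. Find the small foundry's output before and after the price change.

MC = 37 - 24q + 6q^2; the shutdown threshold is min AVC = $19 (at q = 3).
At P = $109 ≥ min AVC, set P = MC on the rising branch: q = 6.
At P = $37 ≥ min AVC, set P = MC: q = 4. The firm stays open but cuts output.

Output falls from 6 to 4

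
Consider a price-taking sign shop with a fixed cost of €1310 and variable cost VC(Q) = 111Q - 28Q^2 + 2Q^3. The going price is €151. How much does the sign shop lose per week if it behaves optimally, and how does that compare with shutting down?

AVC = 111 - 28Q + 2Q^2 has its minimum €13 at Q = 7; price €151 clears that bar, so the firm operates.
With MC = 111 - 56Q + 6Q^2, P = MC on the upward-sloping part at Q* = 10.
TR = 151·10 = 1510. TC = 1310 + 310 = 1620. Profit = 1510 − 1620 = -€110.
Shutting down would mean losing the fixed cost of €1310, so operating at a loss of €110 is better by €1200.

Profit = -€110 at Q = 10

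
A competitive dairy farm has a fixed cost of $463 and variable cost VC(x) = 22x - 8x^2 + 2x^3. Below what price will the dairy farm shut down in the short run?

$14 per unit

The firm shuts down when price falls below the minimum of average variable cost. AVC = VC/x = 22 - 8x + 2x^2.
At the minimum of AVC, MC = AVC. MC = 22 - 16x + 6x^2; setting MC = AVC gives 4x^2 - 8x = 0, so x = 2. min AVC = 14.
The firm shuts down for any P below $14.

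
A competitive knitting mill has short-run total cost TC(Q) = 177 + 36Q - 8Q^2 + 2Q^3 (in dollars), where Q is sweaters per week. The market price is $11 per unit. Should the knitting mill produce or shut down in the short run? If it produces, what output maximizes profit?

Shut down

From TC, MC = TC'(Q) = 36 - 16Q + 6Q^2 and AVC = VC/Q = 36 - 8Q + 2Q^2.
The AVC parabola has its vertex at Q = 8/4 = 2, where AVC = 36 - 8·2 + 2·2^2 = $28.
With P < min AVC ($11 < $28), every unit sold adds to the loss.
The firm minimizes its loss by shutting down and losing only its fixed cost of $177.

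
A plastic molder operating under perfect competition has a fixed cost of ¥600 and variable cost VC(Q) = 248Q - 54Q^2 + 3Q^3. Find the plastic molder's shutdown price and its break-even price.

AVC = 248 - 54Q + 3Q^2; minimized at Q = 9, giving min AVC = ¥5. That is the shutdown price.
ATC = 600/Q + 248 - 54Q + 3Q^2. Setting dATC/dQ = −600/Q^2 − 54 + 6Q = 0 gives Q = 10 (since 6·10^3 − 54·10^2 = 600).
min ATC = 600/10 + 248 − 54·10 + 3·10^2 = ¥68. That is the break-even price.
Between these two prices the firm operates at a loss; above ¥68 it earns a profit.

Shutdown price = ¥5; break-even price = ¥68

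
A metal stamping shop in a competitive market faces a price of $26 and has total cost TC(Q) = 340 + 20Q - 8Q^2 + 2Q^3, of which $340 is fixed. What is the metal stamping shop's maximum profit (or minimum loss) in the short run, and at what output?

AVC = 20 - 8Q + 2Q^2 has its minimum $12 at Q = 2; price $26 clears that bar, so the firm operates.
MC = 20 - 16Q + 6Q^2. Setting P = MC and taking the root on the rising branch gives Q* = 3.
TR = 26·3 = 78. TC = 340 + 42 = 382. Profit = 78 − 382 = -$304.
Shutting down would mean losing the fixed cost of $340, so operating at a loss of $304 is better by $36.

Profit = -$304 at Q = 3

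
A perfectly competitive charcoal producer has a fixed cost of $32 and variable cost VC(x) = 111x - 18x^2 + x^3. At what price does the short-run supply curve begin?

The firm shuts down when price falls below the minimum of average variable cost. AVC = VC/x = 111 - 18x + x^2.
At the minimum of AVC, MC = AVC. MC = 111 - 36x + 3x^2; setting MC = AVC gives 2x^2 - 18x = 0, so x = 9. min AVC = 30.
For P < $30 the firm produces nothing.

$30 per unit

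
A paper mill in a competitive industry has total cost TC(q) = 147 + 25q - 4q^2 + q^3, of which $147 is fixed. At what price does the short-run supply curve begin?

$21 per unit

The shutdown price is the minimum of AVC. VC = 25q - 4q^2 + q^3, so AVC = 25 - 4q + q^2.
dAVC/dq = -4 + 2q = 0 gives q = 2. min AVC = 25 - 4·2 + 2^2 = 21.
The firm shuts down for any P below $21.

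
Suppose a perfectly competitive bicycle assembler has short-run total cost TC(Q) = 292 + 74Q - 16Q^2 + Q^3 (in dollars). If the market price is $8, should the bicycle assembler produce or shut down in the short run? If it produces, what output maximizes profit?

Shut down

From TC, MC = TC'(Q) = 74 - 32Q + 3Q^2 and AVC = VC/Q = 74 - 16Q + Q^2.
The AVC parabola has its vertex at Q = 16/2 = 8, where AVC = 74 - 16·8 + 8^2 = $10.
Since P = $8 < min AVC = $10, price fails to cover variable cost at any output.
Best response: produce nothing and absorb the $292 fixed cost.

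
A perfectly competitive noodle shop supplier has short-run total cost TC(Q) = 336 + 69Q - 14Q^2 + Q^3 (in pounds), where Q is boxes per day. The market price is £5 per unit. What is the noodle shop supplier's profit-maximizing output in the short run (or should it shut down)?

Shut down

Strip out fixed cost: VC = 69Q - 14Q^2 + Q^3. Then AVC = 69 - 14Q + Q^2 and MC = 69 - 28Q + 3Q^2.
AVC hits its minimum where MC = AVC, at Q = 7, giving min AVC = 69 - 14·7 + 7^2 = £20.
P = £5 lies below min AVC = £20; no output level covers variable cost.
The firm minimizes its loss by shutting down and losing only its fixed cost of £336.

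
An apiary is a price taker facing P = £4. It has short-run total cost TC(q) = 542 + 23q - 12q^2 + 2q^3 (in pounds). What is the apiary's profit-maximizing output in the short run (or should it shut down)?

Shut down

From TC, MC = TC'(q) = 23 - 24q + 6q^2 and AVC = VC/q = 23 - 12q + 2q^2.
AVC is minimized where dAVC/dq = -12 + 4q = 0, at q = 3; min AVC = 23 - 12·3 + 2·3^2 = £5.
P = £4 lies below min AVC = £5; no output level covers variable cost.
The firm minimizes its loss by shutting down and losing only its fixed cost of £542.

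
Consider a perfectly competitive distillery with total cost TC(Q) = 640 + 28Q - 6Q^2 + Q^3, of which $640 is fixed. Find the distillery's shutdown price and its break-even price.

Shutdown price = $19; break-even price = $124

AVC = 28 - 6Q + Q^2; minimized at Q = 3, giving min AVC = $19. That is the shutdown price.
ATC = 640/Q + 28 - 6Q + Q^2. Setting dATC/dQ = −640/Q^2 − 6 + 2Q = 0 gives Q = 8 (since 2·8^3 − 6·8^2 = 640).
min ATC = 640/8 + 28 − 6·8 + 8^2 = $124. That is the break-even price.
For $19 ≤ P < $124 the firm produces at a loss; below $19 it shuts down.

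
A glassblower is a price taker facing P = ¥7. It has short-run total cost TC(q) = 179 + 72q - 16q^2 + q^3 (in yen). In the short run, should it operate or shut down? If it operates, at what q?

Shut down

From TC, MC = TC'(q) = 72 - 32q + 3q^2 and AVC = VC/q = 72 - 16q + q^2.
AVC hits its minimum where MC = AVC, at q = 8, giving min AVC = 72 - 16·8 + 8^2 = ¥8.
P = ¥7 lies below min AVC = ¥8; no output level covers variable cost.
The firm minimizes its loss by shutting down and losing only its fixed cost of ¥179.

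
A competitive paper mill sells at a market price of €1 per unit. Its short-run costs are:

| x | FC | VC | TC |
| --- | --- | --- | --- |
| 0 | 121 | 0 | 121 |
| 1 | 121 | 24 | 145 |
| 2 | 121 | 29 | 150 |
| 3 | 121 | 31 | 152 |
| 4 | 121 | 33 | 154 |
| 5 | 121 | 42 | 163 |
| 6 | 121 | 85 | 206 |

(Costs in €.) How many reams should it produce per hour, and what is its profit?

x = 0 (shut down); profit = -€121

Profit at each row (π = 1x − TC): x=0: -121; x=1: -144; x=2: -148; x=3: -149; x=4: -150; x=5: -158; x=6: -200.
Profit is highest at x = 0. Equivalently, the lowest AVC in the table is 33/4 ≈ €8.25 at x = 4, and P = €1 falls below it — price never covers variable cost, so the firm shuts down and loses only its fixed cost.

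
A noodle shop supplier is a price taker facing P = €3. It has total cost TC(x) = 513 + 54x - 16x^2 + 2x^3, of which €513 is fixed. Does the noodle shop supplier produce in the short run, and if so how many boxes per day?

Shut down

Strip out fixed cost: VC = 54x - 16x^2 + 2x^3. Then AVC = 54 - 16x + 2x^2 and MC = 54 - 32x + 6x^2.
The AVC parabola has its vertex at x = 16/4 = 4, where AVC = 54 - 16·4 + 2·4^2 = €22.
Since P = €3 < min AVC = €22, price fails to cover variable cost at any output.
Best response: produce nothing and absorb the €513 fixed cost.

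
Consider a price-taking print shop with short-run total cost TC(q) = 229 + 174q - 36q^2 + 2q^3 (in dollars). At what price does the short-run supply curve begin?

$12 per unit

The firm shuts down when price falls below the minimum of average variable cost. AVC = VC/q = 174 - 36q + 2q^2.
dAVC/dq = -36 + 4q = 0 gives q = 9. min AVC = 174 - 36·9 + 2·9^2 = 12.
The firm shuts down for any P below $12.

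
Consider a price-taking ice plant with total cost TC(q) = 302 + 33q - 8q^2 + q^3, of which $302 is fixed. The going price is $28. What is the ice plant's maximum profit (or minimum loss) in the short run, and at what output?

AVC = 33 - 8q + q^2 has its minimum $17 at q = 4; price $28 clears that bar, so the firm operates.
MC = 33 - 16q + 3q^2. Setting P = MC and taking the root on the rising branch gives q* = 5.
TR = 28·5 = 140. TC = 302 + 90 = 392. Profit = 140 − 392 = -$252.
By producing, the firm covers all variable cost plus $50 of fixed cost; shutting down would lose the full $302.

Profit = -$252 at q = 5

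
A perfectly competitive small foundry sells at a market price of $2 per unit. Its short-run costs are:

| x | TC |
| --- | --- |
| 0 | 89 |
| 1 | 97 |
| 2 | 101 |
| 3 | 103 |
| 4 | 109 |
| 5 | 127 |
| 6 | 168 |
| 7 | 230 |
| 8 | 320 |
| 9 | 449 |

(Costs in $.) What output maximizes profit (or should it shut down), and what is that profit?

Profit at each row (π = 2x − TC): x=0: -89; x=1: -95; x=2: -97; x=3: -97; x=4: -101; x=5: -117; x=6: -156; x=7: -216; x=8: -304; x=9: -431.
Profit is highest at x = 0. Equivalently, the lowest AVC in the table is 14/3 ≈ $4.67 at x = 3, and P = $2 falls below it — price never covers variable cost, so the firm shuts down and loses only its fixed cost.

x = 0 (shut down); profit = -$89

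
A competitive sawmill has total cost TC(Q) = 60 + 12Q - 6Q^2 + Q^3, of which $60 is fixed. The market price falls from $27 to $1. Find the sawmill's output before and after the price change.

Output falls from 5 to 0 (the firm shuts down)

AVC = 12 - 6Q + Q^2, minimized at Q = 3 where min AVC = $3. MC = 12 - 12Q + 3Q^2.
At P = $27 ≥ min AVC, set P = MC on the rising branch: Q = 5.
At P = $1 < min AVC = $3, price no longer covers variable cost at any output, so the firm shuts down: Q = 0.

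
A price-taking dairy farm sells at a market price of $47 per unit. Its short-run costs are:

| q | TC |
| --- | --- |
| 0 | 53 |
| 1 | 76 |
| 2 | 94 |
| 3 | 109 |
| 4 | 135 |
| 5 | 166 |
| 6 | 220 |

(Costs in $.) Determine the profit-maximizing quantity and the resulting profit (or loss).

Profit at each row (π = 47q − TC): q=0: -53; q=1: -29; q=2: 0; q=3: 32; q=4: 53; q=5: 69; q=6: 62.
Profit is maximized at q = 5. AVC there is 113/5 = $22.60 ≤ P, so producing beats shutting down (which would give -$53).

q = 5; profit = $69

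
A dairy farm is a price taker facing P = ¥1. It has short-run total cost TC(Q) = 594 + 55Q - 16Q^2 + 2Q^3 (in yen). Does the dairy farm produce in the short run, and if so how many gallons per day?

Shut down

From TC, MC = TC'(Q) = 55 - 32Q + 6Q^2 and AVC = VC/Q = 55 - 16Q + 2Q^2.
AVC is minimized where dAVC/dQ = -16 + 4Q = 0, at Q = 4; min AVC = 55 - 16·4 + 2·4^2 = ¥23.
P = ¥1 lies below min AVC = ¥23; no output level covers variable cost.
The firm minimizes its loss by shutting down and losing only its fixed cost of ¥594.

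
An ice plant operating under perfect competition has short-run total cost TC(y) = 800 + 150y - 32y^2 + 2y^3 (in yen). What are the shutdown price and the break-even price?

AVC = 150 - 32y + 2y^2; minimized at y = 8, giving min AVC = ¥22. That is the shutdown price.
ATC = 800/y + 150 - 32y + 2y^2. Setting dATC/dy = −800/y^2 − 32 + 4y = 0 gives y = 10 (since 4·10^3 − 32·10^2 = 800).
min ATC = 800/10 + 150 − 32·10 + 2·10^2 = ¥110. That is the break-even price.
Between these two prices the firm operates at a loss; above ¥110 it earns a profit.

Shutdown price = ¥22; break-even price = ¥110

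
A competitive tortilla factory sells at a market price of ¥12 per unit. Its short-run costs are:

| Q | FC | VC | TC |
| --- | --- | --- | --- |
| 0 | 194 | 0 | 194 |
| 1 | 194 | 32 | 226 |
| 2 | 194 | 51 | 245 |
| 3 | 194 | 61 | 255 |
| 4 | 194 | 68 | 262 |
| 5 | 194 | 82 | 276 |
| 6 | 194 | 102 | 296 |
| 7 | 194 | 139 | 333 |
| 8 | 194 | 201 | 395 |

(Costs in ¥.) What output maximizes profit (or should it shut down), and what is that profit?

Q = 0 (shut down); profit = -¥194

Tabulate TR − TC: Q=0: -194; Q=1: -214; Q=2: -221; Q=3: -219; Q=4: -214; Q=5: -216; Q=6: -224; Q=7: -249; Q=8: -299.
Profit is highest at Q = 0. Equivalently, the lowest AVC in the table is 82/5 ≈ ¥16.40 at Q = 5, and P = ¥12 falls below it — price never covers variable cost, so the firm shuts down and loses only its fixed cost.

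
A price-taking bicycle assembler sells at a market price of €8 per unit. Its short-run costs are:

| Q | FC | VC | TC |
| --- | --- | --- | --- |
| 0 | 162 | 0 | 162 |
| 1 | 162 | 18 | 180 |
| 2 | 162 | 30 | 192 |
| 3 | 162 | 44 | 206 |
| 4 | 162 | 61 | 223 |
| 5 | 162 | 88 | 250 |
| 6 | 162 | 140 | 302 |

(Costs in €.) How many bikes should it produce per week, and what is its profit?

Profit at each row (π = 8Q − TC): Q=0: -162; Q=1: -172; Q=2: -176; Q=3: -182; Q=4: -191; Q=5: -210; Q=6: -254.
Profit is highest at Q = 0. Equivalently, the lowest AVC in the table is 44/3 ≈ €14.67 at Q = 3, and P = €8 falls below it — price never covers variable cost, so the firm shuts down and loses only its fixed cost.

Q = 0 (shut down); profit = -€162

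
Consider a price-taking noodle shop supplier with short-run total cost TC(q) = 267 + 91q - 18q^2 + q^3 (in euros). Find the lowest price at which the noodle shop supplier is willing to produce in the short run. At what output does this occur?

Short-run supply begins at min AVC. From VC = 91q - 18q^2 + q^3, AVC = 91 - 18q + q^2.
At the minimum of AVC, MC = AVC. MC = 91 - 36q + 3q^2; setting MC = AVC gives 2q^2 - 18q = 0, so q = 9. min AVC = 10.
For P < €10 the firm produces nothing.

€10 per unit, at q = 9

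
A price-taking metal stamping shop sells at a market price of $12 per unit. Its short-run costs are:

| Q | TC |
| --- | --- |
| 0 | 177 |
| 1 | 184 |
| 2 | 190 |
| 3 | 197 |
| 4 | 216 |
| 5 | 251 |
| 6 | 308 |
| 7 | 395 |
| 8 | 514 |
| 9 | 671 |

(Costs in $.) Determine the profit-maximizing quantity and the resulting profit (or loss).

Q = 3; profit = -$161

Profit at each row (π = 12Q − TC): Q=0: -177; Q=1: -172; Q=2: -166; Q=3: -161; Q=4: -168; Q=5: -191; Q=6: -236; Q=7: -311; Q=8: -418; Q=9: -563.
Profit is maximized at Q = 3. AVC there is 20/3 = $6.67 ≤ P, so producing beats shutting down (which would give -$177).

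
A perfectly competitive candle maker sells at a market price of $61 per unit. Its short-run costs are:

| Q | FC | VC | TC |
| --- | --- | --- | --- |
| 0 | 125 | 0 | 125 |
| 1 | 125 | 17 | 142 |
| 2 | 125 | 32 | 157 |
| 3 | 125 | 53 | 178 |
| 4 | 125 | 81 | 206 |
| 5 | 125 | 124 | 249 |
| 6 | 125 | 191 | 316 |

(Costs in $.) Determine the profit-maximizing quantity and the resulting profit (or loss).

Q = 5; profit = $56

Profit at each row (π = 61Q − TC): Q=0: -125; Q=1: -81; Q=2: -35; Q=3: 5; Q=4: 38; Q=5: 56; Q=6: 50.
Profit is maximized at Q = 5. AVC there is 124/5 = $24.80 ≤ P, so producing beats shutting down (which would give -$125).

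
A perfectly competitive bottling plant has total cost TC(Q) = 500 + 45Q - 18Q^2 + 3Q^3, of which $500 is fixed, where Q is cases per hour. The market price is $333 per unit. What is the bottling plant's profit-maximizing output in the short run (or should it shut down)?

Strip out fixed cost: VC = 45Q - 18Q^2 + 3Q^3. Then AVC = 45 - 18Q + 3Q^2 and MC = 45 - 36Q + 9Q^2.
AVC is minimized where dAVC/dQ = -18 + 6Q = 0, at Q = 3; min AVC = 45 - 18·3 + 3·3^2 = $18.
Because $333 ≥ $18, revenue can cover variable cost; the firm operates.
P = MC gives -288 - 36Q + 9Q^2 = 0, with roots -4 and 8. Take the larger (rising MC): Q* = 8.
Check: AVC at Q = 8 is $93 ≤ P, so revenue covers variable cost.
Profit = P·Q − TC = 333·8 − 1244 = $1420.

Produce at Q = 8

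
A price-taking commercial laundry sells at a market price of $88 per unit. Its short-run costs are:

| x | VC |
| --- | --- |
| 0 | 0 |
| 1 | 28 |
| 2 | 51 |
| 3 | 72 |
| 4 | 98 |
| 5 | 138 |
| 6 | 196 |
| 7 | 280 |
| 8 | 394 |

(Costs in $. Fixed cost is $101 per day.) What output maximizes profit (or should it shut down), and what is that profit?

x = 7; profit = $235

Tabulate TR − TC: x=0: -101; x=1: -41; x=2: 24; x=3: 91; x=4: 153; x=5: 201; x=6: 231; x=7: 235; x=8: 209.
Profit is maximized at x = 7. AVC there is 280/7 = $40 ≤ P, so producing beats shutting down (which would give -$101).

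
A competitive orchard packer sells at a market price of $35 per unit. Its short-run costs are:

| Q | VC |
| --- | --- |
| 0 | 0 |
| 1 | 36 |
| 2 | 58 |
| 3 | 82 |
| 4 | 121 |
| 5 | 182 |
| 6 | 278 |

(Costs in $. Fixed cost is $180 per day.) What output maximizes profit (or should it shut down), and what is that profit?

Tabulate TR − TC: Q=0: -180; Q=1: -181; Q=2: -168; Q=3: -157; Q=4: -161; Q=5: -187; Q=6: -248.
Profit is maximized at Q = 3. AVC there is 82/3 = $27.33 ≤ P, so producing beats shutting down (which would give -$180).

Q = 3; profit = -$157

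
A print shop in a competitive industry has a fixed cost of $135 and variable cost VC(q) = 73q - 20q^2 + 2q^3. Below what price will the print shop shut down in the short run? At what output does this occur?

Short-run supply begins at min AVC. From VC = 73q - 20q^2 + 2q^3, AVC = 73 - 20q + 2q^2.
At the minimum of AVC, MC = AVC. MC = 73 - 40q + 6q^2; setting MC = AVC gives 4q^2 - 20q = 0, so q = 5. min AVC = 23.
The firm shuts down for any P below $23.

$23 per unit, at q = 5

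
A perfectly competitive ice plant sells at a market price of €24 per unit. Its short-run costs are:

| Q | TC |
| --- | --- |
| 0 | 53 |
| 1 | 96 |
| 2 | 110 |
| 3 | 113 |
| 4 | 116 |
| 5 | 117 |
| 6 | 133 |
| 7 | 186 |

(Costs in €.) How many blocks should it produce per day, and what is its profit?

Profit at each row (π = 24Q − TC): Q=0: -53; Q=1: -72; Q=2: -62; Q=3: -41; Q=4: -20; Q=5: 3; Q=6: 11; Q=7: -18.
Profit is maximized at Q = 6. AVC there is 80/6 = €13.33 ≤ P, so producing beats shutting down (which would give -€53).

Q = 6; profit = €11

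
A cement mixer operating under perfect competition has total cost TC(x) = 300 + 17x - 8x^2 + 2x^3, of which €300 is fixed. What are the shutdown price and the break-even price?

Shutdown price = min AVC. AVC = 17 - 8x + 2x^2, with vertex at x = 2 and minimum €9.
ATC = 300/x + 17 - 8x + 2x^2. Setting dATC/dx = −300/x^2 − 8 + 4x = 0 gives x = 5 (since 4·5^3 − 8·5^2 = 300).
min ATC = 300/5 + 17 − 8·5 + 2·5^2 = €87. That is the break-even price.
For €9 ≤ P < €87 the firm produces at a loss; below €9 it shuts down.

Shutdown price = €9; break-even price = €87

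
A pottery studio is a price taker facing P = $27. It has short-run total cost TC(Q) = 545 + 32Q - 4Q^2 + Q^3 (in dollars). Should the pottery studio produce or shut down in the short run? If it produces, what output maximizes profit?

Shut down

Variable cost is VC = 32Q - 4Q^2 + Q^3, so AVC = VC/Q = 32 - 4Q + Q^2 and MC = dTC/dQ = 32 - 8Q + 3Q^2.
The AVC parabola has its vertex at Q = 4/2 = 2, where AVC = 32 - 4·2 + 2^2 = $28.
Since P = $27 < min AVC = $28, price fails to cover variable cost at any output.
Shutting down limits the loss to fixed cost, $545.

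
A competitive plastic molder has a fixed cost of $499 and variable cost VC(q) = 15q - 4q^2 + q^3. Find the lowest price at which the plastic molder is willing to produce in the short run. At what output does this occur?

The firm shuts down when price falls below the minimum of average variable cost. AVC = VC/q = 15 - 4q + q^2.
At the minimum of AVC, MC = AVC. MC = 15 - 8q + 3q^2; setting MC = AVC gives 2q^2 - 4q = 0, so q = 2. min AVC = 11.
For P < $11 the firm produces nothing.

$11 per unit, at q = 2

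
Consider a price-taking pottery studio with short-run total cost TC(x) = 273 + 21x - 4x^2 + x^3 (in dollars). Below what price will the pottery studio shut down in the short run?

The shutdown price is the minimum of AVC. VC = 21x - 4x^2 + x^3, so AVC = 21 - 4x + x^2.
dAVC/dx = -4 + 2x = 0 gives x = 2. min AVC = 21 - 4·2 + 2^2 = 17.
For P < $17 the firm produces nothing.

$17 per unit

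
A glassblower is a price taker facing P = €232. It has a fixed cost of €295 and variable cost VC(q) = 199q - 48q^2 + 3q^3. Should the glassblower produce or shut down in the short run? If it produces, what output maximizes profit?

Produce at q = 11

Strip out fixed cost: VC = 199q - 48q^2 + 3q^3. Then AVC = 199 - 48q + 3q^2 and MC = 199 - 96q + 9q^2.
AVC hits its minimum where MC = AVC, at q = 8, giving min AVC = 199 - 48·8 + 3·8^2 = €7.
P = €232 exceeds min AVC = €7, so the firm stays open.
P = MC gives -33 - 96q + 9q^2 = 0, with roots -1/3 and 11. Take the larger (rising MC): q* = 11.
Check: AVC at q = 11 is €34 ≤ P, so revenue covers variable cost.
Profit = P·q − TC = 232·11 − 669 = €1883.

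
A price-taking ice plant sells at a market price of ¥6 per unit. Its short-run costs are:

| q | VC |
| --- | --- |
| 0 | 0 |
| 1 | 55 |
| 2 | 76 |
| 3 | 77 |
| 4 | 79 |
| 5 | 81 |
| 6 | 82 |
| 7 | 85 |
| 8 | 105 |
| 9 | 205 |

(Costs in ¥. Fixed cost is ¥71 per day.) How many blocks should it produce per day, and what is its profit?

q = 0 (shut down); profit = -¥71

Tabulate TR − TC: q=0: -71; q=1: -120; q=2: -135; q=3: -130; q=4: -126; q=5: -122; q=6: -117; q=7: -114; q=8: -128; q=9: -222.
Profit is highest at q = 0. Equivalently, the lowest AVC in the table is 85/7 ≈ ¥12.14 at q = 7, and P = ¥6 falls below it — price never covers variable cost, so the firm shuts down and loses only its fixed cost.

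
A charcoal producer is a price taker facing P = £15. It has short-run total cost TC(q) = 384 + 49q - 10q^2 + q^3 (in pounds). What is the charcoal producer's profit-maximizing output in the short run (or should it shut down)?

Shut down

Variable cost is VC = 49q - 10q^2 + q^3, so AVC = VC/q = 49 - 10q + q^2 and MC = dTC/dq = 49 - 20q + 3q^2.
AVC is minimized where dAVC/dq = -10 + 2q = 0, at q = 5; min AVC = 49 - 10·5 + 5^2 = £24.
With P < min AVC (£15 < £24), every unit sold adds to the loss.
The firm minimizes its loss by shutting down and losing only its fixed cost of £384.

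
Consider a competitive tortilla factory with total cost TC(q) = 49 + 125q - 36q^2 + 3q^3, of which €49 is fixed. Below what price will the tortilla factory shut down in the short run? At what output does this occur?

The shutdown price is the minimum of AVC. VC = 125q - 36q^2 + 3q^3, so AVC = 125 - 36q + 3q^2.
dAVC/dq = -36 + 6q = 0 gives q = 6. min AVC = 125 - 36·6 + 3·6^2 = 17.
So the shutdown price is €17.

€17 per unit, at q = 6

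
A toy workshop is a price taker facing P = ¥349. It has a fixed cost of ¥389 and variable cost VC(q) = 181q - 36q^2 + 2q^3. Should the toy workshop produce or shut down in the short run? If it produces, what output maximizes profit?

Produce at q = 14

Strip out fixed cost: VC = 181q - 36q^2 + 2q^3. Then AVC = 181 - 36q + 2q^2 and MC = 181 - 72q + 6q^2.
AVC hits its minimum where MC = AVC, at q = 9, giving min AVC = 181 - 36·9 + 2·9^2 = ¥19.
Since P = ¥349 ≥ min AVC = ¥19, price covers variable cost and the firm should produce.
Solving P = MC: -168 - 72q + 6q^2 = 0 ⇒ q = -2 or 14. On the upward-sloping branch, q* = 14.
Check: AVC at q = 14 is ¥69 ≤ P, so revenue covers variable cost.
Profit = P·q − TC = 349·14 − 1355 = ¥3531.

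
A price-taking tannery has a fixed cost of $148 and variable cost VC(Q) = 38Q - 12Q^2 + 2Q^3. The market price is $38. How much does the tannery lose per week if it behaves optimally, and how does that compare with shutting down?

AVC = 38 - 12Q + 2Q^2 has its minimum $20 at Q = 3; price $38 clears that bar, so the firm operates.
MC = 38 - 24Q + 6Q^2. Setting P = MC and taking the root on the rising branch gives Q* = 4.
TR = 38·4 = 152. TC = 148 + 88 = 236. Profit = 152 − 236 = -$84.
Shutting down would mean losing the fixed cost of $148, so operating at a loss of $84 is better by $64.

Profit = -$84 at Q = 4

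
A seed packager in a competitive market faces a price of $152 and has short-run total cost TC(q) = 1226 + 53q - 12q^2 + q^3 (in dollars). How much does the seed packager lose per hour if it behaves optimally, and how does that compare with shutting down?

Profit = -$16 at q = 11

AVC = 53 - 12q + q^2 has its minimum $17 at q = 6; price $152 clears that bar, so the firm operates.
With MC = 53 - 24q + 3q^2, P = MC on the upward-sloping part at q* = 11.
TR = 152·11 = 1672. TC = 1226 + 462 = 1688. Profit = 1672 − 1688 = -$16.
By producing, the firm covers all variable cost plus $1210 of fixed cost; shutting down would lose the full $1226.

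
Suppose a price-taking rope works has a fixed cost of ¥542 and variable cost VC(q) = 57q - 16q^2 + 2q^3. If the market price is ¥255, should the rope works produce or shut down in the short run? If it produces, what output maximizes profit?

Variable cost is VC = 57q - 16q^2 + 2q^3, so AVC = VC/q = 57 - 16q + 2q^2 and MC = dTC/dq = 57 - 32q + 6q^2.
AVC is minimized where dAVC/dq = -16 + 4q = 0, at q = 4; min AVC = 57 - 16·4 + 2·4^2 = ¥25.
P = ¥255 exceeds min AVC = ¥25, so the firm stays open.
Solving P = MC: -198 - 32q + 6q^2 = 0 ⇒ q = -11/3 or 9. On the upward-sloping branch, q* = 9.
Check: AVC at q = 9 is ¥75 ≤ P, so revenue covers variable cost.
Profit = P·q − TC = 255·9 − 1217 = ¥1078.

Produce at q = 9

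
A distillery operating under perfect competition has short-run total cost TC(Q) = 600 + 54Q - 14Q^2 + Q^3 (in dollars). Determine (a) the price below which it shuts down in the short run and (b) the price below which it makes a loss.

Shutdown price = $5; break-even price = $74

Shutdown price = min AVC. AVC = 54 - 14Q + Q^2, with vertex at Q = 7 and minimum $5.
ATC = 600/Q + 54 - 14Q + Q^2. Setting dATC/dQ = −600/Q^2 − 14 + 2Q = 0 gives Q = 10 (since 2·10^3 − 14·10^2 = 600).
min ATC = 600/10 + 54 − 14·10 + 10^2 = $74. That is the break-even price.
For $5 ≤ P < $74 the firm produces at a loss; below $5 it shuts down.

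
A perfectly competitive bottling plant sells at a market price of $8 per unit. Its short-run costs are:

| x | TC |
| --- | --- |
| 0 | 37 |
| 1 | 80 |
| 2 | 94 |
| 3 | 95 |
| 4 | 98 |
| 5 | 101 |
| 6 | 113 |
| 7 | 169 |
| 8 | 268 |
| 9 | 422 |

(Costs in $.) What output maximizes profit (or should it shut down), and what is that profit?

Profit at each row (π = 8x − TC): x=0: -37; x=1: -72; x=2: -78; x=3: -71; x=4: -66; x=5: -61; x=6: -65; x=7: -113; x=8: -204; x=9: -350.
Profit is highest at x = 0. Equivalently, the lowest AVC in the table is 76/6 ≈ $12.67 at x = 6, and P = $8 falls below it — price never covers variable cost, so the firm shuts down and loses only its fixed cost.

x = 0 (shut down); profit = -$37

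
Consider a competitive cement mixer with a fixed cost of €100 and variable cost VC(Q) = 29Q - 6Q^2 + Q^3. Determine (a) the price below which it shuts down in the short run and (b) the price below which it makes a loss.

AVC = 29 - 6Q + Q^2; minimized at Q = 3, giving min AVC = €20. That is the shutdown price.
ATC = 100/Q + 29 - 6Q + Q^2. Setting dATC/dQ = −100/Q^2 − 6 + 2Q = 0 gives Q = 5 (since 2·5^3 − 6·5^2 = 100).
min ATC = 100/5 + 29 − 6·5 + 5^2 = €44. That is the break-even price.
Between these two prices the firm operates at a loss; above €44 it earns a profit.

Shutdown price = €20; break-even price = €44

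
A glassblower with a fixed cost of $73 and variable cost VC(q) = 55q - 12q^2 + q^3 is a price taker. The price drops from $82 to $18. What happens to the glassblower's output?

Output falls from 9 to 0 (the firm shuts down)

MC = 55 - 24q + 3q^2; the shutdown threshold is min AVC = $19 (at q = 6).
At P = $82 ≥ min AVC, set P = MC on the rising branch: q = 9.
At P = $18 < min AVC = $19, price no longer covers variable cost at any output, so the firm shuts down: q = 0.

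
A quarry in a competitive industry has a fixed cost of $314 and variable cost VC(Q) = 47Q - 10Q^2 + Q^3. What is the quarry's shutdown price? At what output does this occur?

Short-run supply begins at min AVC. From VC = 47Q - 10Q^2 + Q^3, AVC = 47 - 10Q + Q^2.
dAVC/dQ = -10 + 2Q = 0 gives Q = 5. min AVC = 47 - 10·5 + 5^2 = 22.
For P < $22 the firm produces nothing.

$22 per unit, at Q = 5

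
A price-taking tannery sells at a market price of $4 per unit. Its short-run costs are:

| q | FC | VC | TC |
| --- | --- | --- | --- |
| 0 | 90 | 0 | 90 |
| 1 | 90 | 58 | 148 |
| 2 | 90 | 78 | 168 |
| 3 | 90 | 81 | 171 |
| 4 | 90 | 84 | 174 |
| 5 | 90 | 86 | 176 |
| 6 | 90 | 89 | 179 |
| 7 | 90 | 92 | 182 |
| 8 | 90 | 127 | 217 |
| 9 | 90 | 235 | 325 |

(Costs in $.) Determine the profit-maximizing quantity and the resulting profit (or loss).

q = 0 (shut down); profit = -$90

Compute π = P·q − TC at each output: q=0: -90; q=1: -144; q=2: -160; q=3: -159; q=4: -158; q=5: -156; q=6: -155; q=7: -154; q=8: -185; q=9: -289.
Profit is highest at q = 0. Equivalently, the lowest AVC in the table is 92/7 ≈ $13.14 at q = 7, and P = $4 falls below it — price never covers variable cost, so the firm shuts down and loses only its fixed cost.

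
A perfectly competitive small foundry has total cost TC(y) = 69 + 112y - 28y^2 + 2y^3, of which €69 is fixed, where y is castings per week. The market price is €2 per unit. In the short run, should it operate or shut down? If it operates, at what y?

Variable cost is VC = 112y - 28y^2 + 2y^3, so AVC = VC/y = 112 - 28y + 2y^2 and MC = dTC/dy = 112 - 56y + 6y^2.
AVC hits its minimum where MC = AVC, at y = 7, giving min AVC = 112 - 28·7 + 2·7^2 = €14.
With P < min AVC (€2 < €14), every unit sold adds to the loss.
Best response: produce nothing and absorb the €69 fixed cost.

Shut down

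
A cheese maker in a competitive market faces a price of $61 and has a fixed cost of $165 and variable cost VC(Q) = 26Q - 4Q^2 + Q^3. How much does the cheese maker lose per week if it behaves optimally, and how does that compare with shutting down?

Profit = -$15 at Q = 5

AVC = 26 - 4Q + Q^2 has its minimum $22 at Q = 2; price $61 clears that bar, so the firm operates.
With MC = 26 - 8Q + 3Q^2, P = MC on the upward-sloping part at Q* = 5.
TR = 61·5 = 305. TC = 165 + 155 = 320. Profit = 305 − 320 = -$15.
By producing, the firm covers all variable cost plus $150 of fixed cost; shutting down would lose the full $165.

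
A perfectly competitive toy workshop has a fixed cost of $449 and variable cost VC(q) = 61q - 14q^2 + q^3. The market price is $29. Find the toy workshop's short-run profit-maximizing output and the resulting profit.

AVC = 61 - 14q + q^2; min AVC = $12 at q = 7. Since P = $29 ≥ min AVC, the firm produces.
MC = 61 - 28q + 3q^2. Setting P = MC and taking the root on the rising branch gives q* = 8.
TR = 29·8 = 232. TC = 449 + 104 = 553. Profit = 232 − 553 = -$321.
Shutting down would mean losing the fixed cost of $449, so operating at a loss of $321 is better by $128.

Profit = -$321 at q = 8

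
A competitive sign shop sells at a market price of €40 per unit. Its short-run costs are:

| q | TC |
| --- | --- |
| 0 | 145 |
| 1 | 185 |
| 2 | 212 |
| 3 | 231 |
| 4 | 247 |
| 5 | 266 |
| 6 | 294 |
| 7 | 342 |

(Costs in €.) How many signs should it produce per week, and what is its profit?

Tabulate TR − TC: q=0: -145; q=1: -145; q=2: -132; q=3: -111; q=4: -87; q=5: -66; q=6: -54; q=7: -62.
Profit is maximized at q = 6. AVC there is 149/6 = €24.83 ≤ P, so producing beats shutting down (which would give -€145).

q = 6; profit = -€54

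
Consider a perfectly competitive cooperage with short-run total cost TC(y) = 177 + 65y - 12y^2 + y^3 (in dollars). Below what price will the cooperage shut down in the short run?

The firm shuts down when price falls below the minimum of average variable cost. AVC = VC/y = 65 - 12y + y^2.
dAVC/dy = -12 + 2y = 0 gives y = 6. min AVC = 65 - 12·6 + 6^2 = 29.
For P < $29 the firm produces nothing.

$29 per unit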